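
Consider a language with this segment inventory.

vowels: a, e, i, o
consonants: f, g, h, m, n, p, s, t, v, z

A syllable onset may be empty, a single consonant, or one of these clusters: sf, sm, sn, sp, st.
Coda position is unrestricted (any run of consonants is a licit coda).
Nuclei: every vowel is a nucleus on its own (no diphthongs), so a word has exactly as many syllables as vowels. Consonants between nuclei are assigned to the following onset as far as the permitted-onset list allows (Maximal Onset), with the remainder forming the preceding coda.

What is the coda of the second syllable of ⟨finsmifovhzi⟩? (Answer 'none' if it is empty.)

Vowels present: i, i, o, i; each is a nucleus, giving 4 syllables.
Between /i/ (V1) and /i/ (V2): /nsm/ — longest licit onset from the right is /sm/, leaving /n/ as coda.
Between /i/ (V2) and /o/ (V3): /f/ is a single consonant, so it becomes the next onset.
Between /o/ (V3) and /i/ (V4): /vhz/; trying suffixes from longest down, /z/ is the first permitted one, so coda /vh/ | onset /z/.
Syllabification: fin.smi.fovh.zi.
Syllable 2 is /smi/: onset /sm/, nucleus /i/, coda ∅.

none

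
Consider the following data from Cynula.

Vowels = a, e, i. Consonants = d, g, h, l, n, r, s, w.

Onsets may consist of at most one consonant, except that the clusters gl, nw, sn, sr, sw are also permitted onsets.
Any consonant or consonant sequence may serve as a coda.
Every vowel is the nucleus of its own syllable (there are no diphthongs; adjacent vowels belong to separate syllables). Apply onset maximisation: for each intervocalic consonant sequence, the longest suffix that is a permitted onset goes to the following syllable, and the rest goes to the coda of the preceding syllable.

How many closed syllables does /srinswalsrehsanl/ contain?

4

Nuclei (vowels): i, a, e, a → 4 syllables.
/i…a/ gap (V1→V2): /nsw/; trying suffixes from longest down, /sw/ is the first permitted one, so coda /n/ | onset /sw/.
/a…e/ gap (V2→V3): /lsr/ — longest licit onset from the right is /sr/, leaving /l/ as coda.
/e…a/ gap (V3→V4): /hs/ — longest licit onset from the right is /s/, leaving /h/ as coda.
So the parse is srin.swal.sreh.sanl.
Classifying each syllable: /srin/ (closed), /swal/ (closed), /sreh/ (closed), /sanl/ (closed).
Closed syllables: 4.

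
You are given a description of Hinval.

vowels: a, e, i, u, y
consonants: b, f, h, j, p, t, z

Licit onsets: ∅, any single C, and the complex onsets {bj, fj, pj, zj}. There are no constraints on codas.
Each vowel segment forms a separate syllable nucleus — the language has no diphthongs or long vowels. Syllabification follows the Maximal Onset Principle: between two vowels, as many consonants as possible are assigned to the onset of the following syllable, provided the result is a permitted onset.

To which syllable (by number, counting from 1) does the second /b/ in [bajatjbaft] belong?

Nuclei (vowels): a, a, a → 3 syllables.
/a…a/ gap (V1→V2): just /j/ — single C goes to the following onset.
/a…a/ gap (V2→V3): cluster /tjb/ — the longest permitted-onset suffix is /b/; onset = /b/, preceding coda = /tj/.
So the parse is ba.jatj.baft.
The second /b/ is in the onset of syllable 3 (/baft/).

3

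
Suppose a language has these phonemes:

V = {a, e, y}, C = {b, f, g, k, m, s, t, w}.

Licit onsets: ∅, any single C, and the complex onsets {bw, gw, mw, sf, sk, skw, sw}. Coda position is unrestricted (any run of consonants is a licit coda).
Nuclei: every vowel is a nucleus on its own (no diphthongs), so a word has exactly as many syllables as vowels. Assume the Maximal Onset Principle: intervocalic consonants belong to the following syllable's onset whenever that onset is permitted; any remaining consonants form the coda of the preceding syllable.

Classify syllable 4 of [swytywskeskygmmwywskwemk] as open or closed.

Vowels present: y, y, e, y, y, e; each is a nucleus, giving 6 syllables.
σ1/σ2 boundary: /t/ → onset of the next syllable (single consonants are always licit onsets).
σ2/σ3 boundary: cluster /wsk/ — the longest permitted-onset suffix is /sk/; onset = /sk/, preceding coda = /w/.
σ3/σ4 boundary: cluster /sk/ — /sk/ is itself a permitted onset, so the whole cluster goes right; preceding coda = ∅.
σ4/σ5 boundary: /gmmw/; trying suffixes from longest down, /mw/ is the first permitted one, so coda /gm/ | onset /mw/.
σ5/σ6 boundary: /wskw/ — longest licit onset from the right is /skw/, leaving /w/ as coda.
Result: swy.tyw.ske.skygm.mwyw.skwemk.
Syllable 4 is /skygm/ with coda /gm/, so it is closed.

closed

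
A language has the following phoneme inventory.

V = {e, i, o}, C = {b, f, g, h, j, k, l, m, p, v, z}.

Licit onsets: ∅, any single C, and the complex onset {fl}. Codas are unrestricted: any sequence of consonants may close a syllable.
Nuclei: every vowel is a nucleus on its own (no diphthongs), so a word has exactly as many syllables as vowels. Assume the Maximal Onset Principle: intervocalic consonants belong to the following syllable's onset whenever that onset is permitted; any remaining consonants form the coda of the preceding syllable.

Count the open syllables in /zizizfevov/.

The vowels are i, i, e, o — 4 nuclei, so 4 syllables.
/i…i/ gap (V1→V2): /z/ is a single consonant, so it becomes the next onset.
/i…e/ gap (V2→V3): /zf/ — longest licit onset from the right is /f/, leaving /z/ as coda.
/e…o/ gap (V3→V4): /v/ is a single consonant, so it becomes the next onset.
So the parse is zi.ziz.fe.vov.
Classifying each syllable: /zi/ (open), /ziz/ (closed), /fe/ (open), /vov/ (closed).
Open syllables: 2.

2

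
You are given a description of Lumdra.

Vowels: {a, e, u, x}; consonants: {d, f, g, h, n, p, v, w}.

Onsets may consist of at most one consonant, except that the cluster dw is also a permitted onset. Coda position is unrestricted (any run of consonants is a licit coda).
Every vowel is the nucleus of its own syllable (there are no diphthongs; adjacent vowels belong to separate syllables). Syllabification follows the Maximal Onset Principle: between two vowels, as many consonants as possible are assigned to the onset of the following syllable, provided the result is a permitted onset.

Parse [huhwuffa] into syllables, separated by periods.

The vowels are u, u, a — 3 nuclei, so 3 syllables.
V1 /u/ – V2 /u/: /hw/ — longest licit onset from the right is /w/, leaving /h/ as coda.
V2 /u/ – V3 /a/: /ff/ splits as /f/ + /f/ (/f/ is the longest suffix that is a licit onset).

huh.wuf.fa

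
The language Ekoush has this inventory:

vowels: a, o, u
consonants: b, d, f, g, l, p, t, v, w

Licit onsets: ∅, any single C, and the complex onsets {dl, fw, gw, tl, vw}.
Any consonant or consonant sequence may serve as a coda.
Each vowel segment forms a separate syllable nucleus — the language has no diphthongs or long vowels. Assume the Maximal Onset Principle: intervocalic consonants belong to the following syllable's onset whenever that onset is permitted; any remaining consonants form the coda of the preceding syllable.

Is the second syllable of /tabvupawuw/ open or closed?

Vowels present: a, u, a, u; each is a nucleus, giving 4 syllables.
σ1/σ2 boundary: /bv/ splits as /b/ + /v/ (/v/ is the longest suffix that is a licit onset).
σ2/σ3 boundary: /p/ → onset of the next syllable (single consonants are always licit onsets).
σ3/σ4 boundary: /w/ → onset of the next syllable (single consonants are always licit onsets).
Putting it together: tab.vu.pa.wuw.
Syllable 2 is /vu/; it ends in its nucleus with no coda, so it is open.

open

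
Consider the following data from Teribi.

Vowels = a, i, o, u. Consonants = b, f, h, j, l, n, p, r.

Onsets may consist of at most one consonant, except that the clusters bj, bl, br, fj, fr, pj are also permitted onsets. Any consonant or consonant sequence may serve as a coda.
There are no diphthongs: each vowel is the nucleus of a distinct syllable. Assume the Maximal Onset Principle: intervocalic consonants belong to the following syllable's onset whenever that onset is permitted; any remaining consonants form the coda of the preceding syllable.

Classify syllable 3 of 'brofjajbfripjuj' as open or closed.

Nuclei (vowels): o, a, i, u → 4 syllables.
σ1/σ2 boundary: cluster /fj/ — /fj/ is itself a permitted onset, so the whole cluster goes right; preceding coda = ∅.
σ2/σ3 boundary: /jbfr/ splits as /jb/ + /fr/ (/fr/ is the longest suffix that is a licit onset).
σ3/σ4 boundary: cluster /pj/ — /pj/ is itself a permitted onset, so the whole cluster goes right; preceding coda = ∅.
Result: bro.fjajb.fri.pjuj.
Syllable 3 is /fri/; it ends in its nucleus with no coda, so it is open.

open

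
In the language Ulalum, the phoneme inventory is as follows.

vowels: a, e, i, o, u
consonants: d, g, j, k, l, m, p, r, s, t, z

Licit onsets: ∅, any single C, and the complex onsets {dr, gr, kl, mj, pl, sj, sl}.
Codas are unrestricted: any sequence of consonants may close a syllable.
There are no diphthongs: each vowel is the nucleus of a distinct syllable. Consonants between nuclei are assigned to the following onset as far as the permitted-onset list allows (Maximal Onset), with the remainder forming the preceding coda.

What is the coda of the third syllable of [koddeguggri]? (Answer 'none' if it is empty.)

The vowels are o, e, u, i — 4 nuclei, so 4 syllables.
V1 /o/ – V2 /e/: /dd/ — longest licit onset from the right is /d/, leaving /d/ as coda.
V2 /e/ – V3 /u/: /g/ is a single consonant, so it becomes the next onset.
V3 /u/ – V4 /i/: /ggr/ — longest licit onset from the right is /gr/, leaving /g/ as coda.
So the parse is kod.de.gug.gri.
Syllable 3 is /gug/: onset /g/, nucleus /u/, coda /g/.

g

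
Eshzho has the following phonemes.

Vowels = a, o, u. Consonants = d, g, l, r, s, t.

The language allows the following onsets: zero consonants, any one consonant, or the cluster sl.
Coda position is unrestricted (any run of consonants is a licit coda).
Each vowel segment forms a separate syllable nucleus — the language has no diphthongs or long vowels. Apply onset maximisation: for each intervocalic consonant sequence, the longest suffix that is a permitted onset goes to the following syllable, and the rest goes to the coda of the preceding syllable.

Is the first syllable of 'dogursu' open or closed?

Vowels present: o, u, u; each is a nucleus, giving 3 syllables.
V1 /o/ – V2 /u/: just /g/ — single C goes to the following onset.
V2 /u/ – V3 /u/: /rs/; trying suffixes from longest down, /s/ is the first permitted one, so coda /r/ | onset /s/.
Result: do.gur.su.
Syllable 1 is /do/; it ends in its nucleus with no coda, so it is open.

open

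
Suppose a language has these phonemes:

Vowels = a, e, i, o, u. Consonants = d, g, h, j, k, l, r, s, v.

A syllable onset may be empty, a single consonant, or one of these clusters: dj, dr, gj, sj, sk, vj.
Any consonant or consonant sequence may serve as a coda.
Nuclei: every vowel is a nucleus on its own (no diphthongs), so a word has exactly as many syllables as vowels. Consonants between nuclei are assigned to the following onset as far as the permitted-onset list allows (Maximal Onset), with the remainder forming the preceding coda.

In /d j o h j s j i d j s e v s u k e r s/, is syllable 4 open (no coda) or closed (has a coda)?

Nuclei (vowels): o, i, e, u, e → 5 syllables.
σ1/σ2 boundary: /hjsj/ — longest licit onset from the right is /sj/, leaving /hj/ as coda.
σ2/σ3 boundary: cluster /djs/ — the longest permitted-onset suffix is /s/; onset = /s/, preceding coda = /dj/.
σ3/σ4 boundary: /vs/ splits as /v/ + /s/ (/s/ is the longest suffix that is a licit onset).
σ4/σ5 boundary: /k/ is a single consonant, so it becomes the next onset.
Result: djohj.sjidj.sev.su.kers.
Syllable 4 is /su/; it ends in its nucleus with no coda, so it is open.

open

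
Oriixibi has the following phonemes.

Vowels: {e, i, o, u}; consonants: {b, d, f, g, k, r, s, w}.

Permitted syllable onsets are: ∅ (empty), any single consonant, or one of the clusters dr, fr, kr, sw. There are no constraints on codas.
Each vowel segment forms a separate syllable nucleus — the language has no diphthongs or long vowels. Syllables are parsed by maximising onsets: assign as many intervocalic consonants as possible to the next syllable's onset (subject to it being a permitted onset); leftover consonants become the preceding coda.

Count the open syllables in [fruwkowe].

The vowels are u, o, e — 3 nuclei, so 3 syllables.
Between /u/ (V1) and /o/ (V2): /wk/ — longest licit onset from the right is /k/, leaving /w/ as coda.
Between /o/ (V2) and /e/ (V3): just /w/ — single C goes to the following onset.
Result: fruw.ko.we.
Classifying each syllable: /fruw/ (closed), /ko/ (open), /we/ (open).
Open syllables: 2.

2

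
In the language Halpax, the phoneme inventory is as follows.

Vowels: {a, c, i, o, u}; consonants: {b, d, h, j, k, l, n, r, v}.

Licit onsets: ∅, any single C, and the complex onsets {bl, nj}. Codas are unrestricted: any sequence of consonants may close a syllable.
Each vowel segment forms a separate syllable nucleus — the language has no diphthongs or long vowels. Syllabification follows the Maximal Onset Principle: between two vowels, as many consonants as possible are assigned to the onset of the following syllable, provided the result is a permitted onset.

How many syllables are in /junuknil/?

Vowels present: u, u, i; each is a nucleus, giving 3 syllables.

3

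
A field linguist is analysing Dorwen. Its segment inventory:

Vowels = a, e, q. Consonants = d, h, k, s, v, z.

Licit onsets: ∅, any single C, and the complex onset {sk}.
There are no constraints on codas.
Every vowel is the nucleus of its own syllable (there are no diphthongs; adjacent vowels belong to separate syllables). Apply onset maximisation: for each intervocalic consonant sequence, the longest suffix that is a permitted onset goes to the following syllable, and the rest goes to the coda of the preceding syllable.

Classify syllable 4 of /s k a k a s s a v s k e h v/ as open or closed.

Nuclei (vowels): a, a, a, e → 4 syllables.
σ1/σ2 boundary: just /k/ — single C goes to the following onset.
σ2/σ3 boundary: /ss/; trying suffixes from longest down, /s/ is the first permitted one, so coda /s/ | onset /s/.
σ3/σ4 boundary: cluster /vsk/ — the longest permitted-onset suffix is /sk/; onset = /sk/, preceding coda = /v/.
Syllabification: ska.kas.sav.skehv.
Syllable 4 is /skehv/ with coda /hv/, so it is closed.

closed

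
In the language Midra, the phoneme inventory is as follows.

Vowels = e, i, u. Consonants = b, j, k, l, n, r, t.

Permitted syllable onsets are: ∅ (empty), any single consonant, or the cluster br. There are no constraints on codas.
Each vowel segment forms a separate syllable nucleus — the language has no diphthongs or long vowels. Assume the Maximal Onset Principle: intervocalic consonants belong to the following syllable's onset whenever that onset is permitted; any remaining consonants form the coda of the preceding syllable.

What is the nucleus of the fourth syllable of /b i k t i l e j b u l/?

u

Vowels present: i, i, e, u; each is a nucleus, giving 4 syllables.
The fourth nucleus (vowel 4 from the left) is /u/.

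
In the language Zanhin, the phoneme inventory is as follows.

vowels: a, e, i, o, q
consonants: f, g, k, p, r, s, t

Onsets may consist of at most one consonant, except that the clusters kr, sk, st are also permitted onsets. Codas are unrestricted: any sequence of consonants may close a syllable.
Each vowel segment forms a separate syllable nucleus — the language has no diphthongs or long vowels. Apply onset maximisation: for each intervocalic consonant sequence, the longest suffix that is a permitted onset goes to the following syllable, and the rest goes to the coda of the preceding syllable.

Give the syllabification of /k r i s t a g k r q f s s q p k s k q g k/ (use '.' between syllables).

kri.stag.krqfs.sqpk.skqgk

The vowels are i, a, q, q, q — 5 nuclei, so 5 syllables.
σ1/σ2 boundary: /st/ — entire cluster is a permitted onset → onset /st/, coda ∅.
σ2/σ3 boundary: /gkr/; trying suffixes from longest down, /kr/ is the first permitted one, so coda /g/ | onset /kr/.
σ3/σ4 boundary: cluster /fss/ — the longest permitted-onset suffix is /s/; onset = /s/, preceding coda = /fs/.
σ4/σ5 boundary: /pksk/ — longest licit onset from the right is /sk/, leaving /pk/ as coda.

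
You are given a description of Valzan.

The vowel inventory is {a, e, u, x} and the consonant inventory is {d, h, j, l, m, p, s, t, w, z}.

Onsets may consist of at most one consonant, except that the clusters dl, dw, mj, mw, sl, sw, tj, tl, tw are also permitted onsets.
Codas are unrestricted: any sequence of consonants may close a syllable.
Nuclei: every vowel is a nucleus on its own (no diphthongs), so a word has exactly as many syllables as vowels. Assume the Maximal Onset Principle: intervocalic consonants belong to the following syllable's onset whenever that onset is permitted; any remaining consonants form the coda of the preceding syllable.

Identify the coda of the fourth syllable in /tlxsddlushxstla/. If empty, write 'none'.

The vowels are x, u, x, a — 4 nuclei, so 4 syllables.
/x…u/ gap (V1→V2): /sddl/ — longest licit onset from the right is /dl/, leaving /sd/ as coda.
/u…x/ gap (V2→V3): cluster /sh/ — the longest permitted-onset suffix is /h/; onset = /h/, preceding coda = /s/.
/x…a/ gap (V3→V4): /stl/ splits as /s/ + /tl/ (/tl/ is the longest suffix that is a licit onset).
Putting it together: tlxsd.dlus.hxs.tla.
Syllable 4 is /tla/: onset /tl/, nucleus /a/, coda ∅.

none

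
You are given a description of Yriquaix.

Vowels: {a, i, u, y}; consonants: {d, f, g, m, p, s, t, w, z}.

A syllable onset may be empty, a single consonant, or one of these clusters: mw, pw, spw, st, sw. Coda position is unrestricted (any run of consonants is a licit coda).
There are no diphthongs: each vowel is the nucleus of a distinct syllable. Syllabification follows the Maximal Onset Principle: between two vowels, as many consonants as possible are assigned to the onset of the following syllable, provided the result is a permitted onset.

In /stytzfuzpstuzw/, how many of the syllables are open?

Vowels present: y, u, u; each is a nucleus, giving 3 syllables.
Between /y/ (V1) and /u/ (V2): /tzf/ splits as /tz/ + /f/ (/f/ is the longest suffix that is a licit onset).
Between /u/ (V2) and /u/ (V3): /zpst/; trying suffixes from longest down, /st/ is the first permitted one, so coda /zp/ | onset /st/.
Syllabification: stytz.fuzp.stuzw.
Classifying each syllable: /stytz/ (closed), /fuzp/ (closed), /stuzw/ (closed).
Open syllables: 0.

0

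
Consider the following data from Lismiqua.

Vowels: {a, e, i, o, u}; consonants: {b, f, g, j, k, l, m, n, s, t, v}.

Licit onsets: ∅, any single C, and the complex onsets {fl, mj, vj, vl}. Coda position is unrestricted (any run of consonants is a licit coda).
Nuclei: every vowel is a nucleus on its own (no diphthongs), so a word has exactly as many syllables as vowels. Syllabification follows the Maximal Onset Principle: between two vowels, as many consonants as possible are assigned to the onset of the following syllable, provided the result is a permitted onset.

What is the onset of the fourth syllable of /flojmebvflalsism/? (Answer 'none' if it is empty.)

s

The vowels are o, e, a, i — 4 nuclei, so 4 syllables.
σ1/σ2 boundary: /jm/; trying suffixes from longest down, /m/ is the first permitted one, so coda /j/ | onset /m/.
σ2/σ3 boundary: /bvfl/ — longest licit onset from the right is /fl/, leaving /bv/ as coda.
σ3/σ4 boundary: /ls/ — longest licit onset from the right is /s/, leaving /l/ as coda.
So the parse is floj.mebv.flal.sism.
Syllable 4 is /sism/: onset /s/, nucleus /i/, coda /sm/.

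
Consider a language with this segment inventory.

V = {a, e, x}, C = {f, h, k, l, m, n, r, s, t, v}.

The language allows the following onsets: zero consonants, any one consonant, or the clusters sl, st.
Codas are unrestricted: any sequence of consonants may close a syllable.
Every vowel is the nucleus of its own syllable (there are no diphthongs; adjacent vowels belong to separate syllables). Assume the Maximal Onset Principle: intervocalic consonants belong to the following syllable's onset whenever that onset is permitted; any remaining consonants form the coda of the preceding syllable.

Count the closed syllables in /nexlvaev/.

The vowels are e, x, a, e — 4 nuclei, so 4 syllables.
σ1/σ2 boundary: no consonants, so the boundary falls immediately after /e/.
σ2/σ3 boundary: /lv/; trying suffixes from longest down, /v/ is the first permitted one, so coda /l/ | onset /v/.
σ3/σ4 boundary: hiatus — the boundary sits between the two vowels.
So the parse is ne.xl.va.ev.
Classifying each syllable: /ne/ (open), /xl/ (closed), /va/ (open), /ev/ (closed).
Closed syllables: 2.

2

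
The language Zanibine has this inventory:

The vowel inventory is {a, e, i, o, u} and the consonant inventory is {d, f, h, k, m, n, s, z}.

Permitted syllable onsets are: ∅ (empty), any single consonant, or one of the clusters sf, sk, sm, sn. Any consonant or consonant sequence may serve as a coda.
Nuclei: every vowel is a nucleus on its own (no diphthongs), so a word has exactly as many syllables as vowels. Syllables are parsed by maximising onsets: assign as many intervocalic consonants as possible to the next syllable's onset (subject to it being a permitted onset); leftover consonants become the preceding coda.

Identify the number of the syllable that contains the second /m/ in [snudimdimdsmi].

3

Nuclei (vowels): u, i, i, i → 4 syllables.
Between /u/ (V1) and /i/ (V2): /d/ → onset of the next syllable (single consonants are always licit onsets).
Between /i/ (V2) and /i/ (V3): /md/ — longest licit onset from the right is /d/, leaving /m/ as coda.
Between /i/ (V3) and /i/ (V4): /mdsm/ splits as /md/ + /sm/ (/sm/ is the longest suffix that is a licit onset).
Syllabification: snu.dim.dimd.smi.
The second /m/ is in the coda of syllable 3 (/dimd/).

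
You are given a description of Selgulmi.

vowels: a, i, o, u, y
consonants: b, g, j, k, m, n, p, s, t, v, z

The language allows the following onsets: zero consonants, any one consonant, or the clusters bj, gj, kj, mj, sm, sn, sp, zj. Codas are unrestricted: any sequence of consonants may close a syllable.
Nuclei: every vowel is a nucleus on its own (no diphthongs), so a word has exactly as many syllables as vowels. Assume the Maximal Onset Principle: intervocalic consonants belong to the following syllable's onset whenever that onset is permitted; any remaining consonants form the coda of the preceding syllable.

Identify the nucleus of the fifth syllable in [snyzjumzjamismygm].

y

The vowels are y, u, a, i, y — 5 nuclei, so 5 syllables.
The fifth nucleus (vowel 5 from the left) is /y/.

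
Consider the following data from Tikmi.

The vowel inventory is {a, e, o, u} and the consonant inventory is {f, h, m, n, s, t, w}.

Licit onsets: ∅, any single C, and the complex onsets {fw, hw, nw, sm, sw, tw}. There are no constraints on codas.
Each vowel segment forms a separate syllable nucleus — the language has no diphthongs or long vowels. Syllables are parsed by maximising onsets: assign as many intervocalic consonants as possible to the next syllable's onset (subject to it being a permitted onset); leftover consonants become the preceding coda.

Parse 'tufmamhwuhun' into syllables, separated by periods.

tuf.mam.hwu.hun

Nuclei (vowels): u, a, u, u → 4 syllables.
/u…a/ gap (V1→V2): /fm/ — longest licit onset from the right is /m/, leaving /f/ as coda.
/a…u/ gap (V2→V3): /mhw/ splits as /m/ + /hw/ (/hw/ is the longest suffix that is a licit onset).
/u…u/ gap (V3→V4): /h/ is a single consonant, so it becomes the next onset.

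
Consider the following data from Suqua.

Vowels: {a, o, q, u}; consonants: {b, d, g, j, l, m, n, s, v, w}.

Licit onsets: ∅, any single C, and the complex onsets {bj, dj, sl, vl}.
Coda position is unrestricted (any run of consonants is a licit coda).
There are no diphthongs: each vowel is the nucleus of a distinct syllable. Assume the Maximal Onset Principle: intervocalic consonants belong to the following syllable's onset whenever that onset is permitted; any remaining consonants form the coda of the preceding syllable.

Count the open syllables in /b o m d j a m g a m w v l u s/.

Vowels present: o, a, a, u; each is a nucleus, giving 4 syllables.
Between /o/ (V1) and /a/ (V2): /mdj/ splits as /m/ + /dj/ (/dj/ is the longest suffix that is a licit onset).
Between /a/ (V2) and /a/ (V3): /mg/ — longest licit onset from the right is /g/, leaving /m/ as coda.
Between /a/ (V3) and /u/ (V4): /mwvl/; trying suffixes from longest down, /vl/ is the first permitted one, so coda /mw/ | onset /vl/.
Result: bom.djam.gamw.vlus.
Classifying each syllable: /bom/ (closed), /djam/ (closed), /gamw/ (closed), /vlus/ (closed).
Open syllables: 0.

0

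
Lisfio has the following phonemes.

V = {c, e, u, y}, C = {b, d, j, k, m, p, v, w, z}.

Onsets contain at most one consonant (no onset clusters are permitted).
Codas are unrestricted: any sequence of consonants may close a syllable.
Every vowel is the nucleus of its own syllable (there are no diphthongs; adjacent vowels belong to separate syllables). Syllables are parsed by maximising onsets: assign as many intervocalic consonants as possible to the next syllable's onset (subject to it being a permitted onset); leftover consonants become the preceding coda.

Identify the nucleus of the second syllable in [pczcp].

c

Nuclei (vowels): c, c → 2 syllables.
The second nucleus (vowel 2 from the left) is /c/.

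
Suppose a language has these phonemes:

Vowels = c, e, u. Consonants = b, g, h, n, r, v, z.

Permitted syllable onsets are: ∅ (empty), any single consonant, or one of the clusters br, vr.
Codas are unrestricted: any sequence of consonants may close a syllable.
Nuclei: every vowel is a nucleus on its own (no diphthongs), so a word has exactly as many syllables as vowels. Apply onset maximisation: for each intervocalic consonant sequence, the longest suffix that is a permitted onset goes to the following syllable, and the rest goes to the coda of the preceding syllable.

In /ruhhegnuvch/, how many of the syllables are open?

Vowels present: u, e, u, c; each is a nucleus, giving 4 syllables.
Between /u/ (V1) and /e/ (V2): /hh/ — longest licit onset from the right is /h/, leaving /h/ as coda.
Between /e/ (V2) and /u/ (V3): /gn/ splits as /g/ + /n/ (/n/ is the longest suffix that is a licit onset).
Between /u/ (V3) and /c/ (V4): /v/ → onset of the next syllable (single consonants are always licit onsets).
Syllabification: ruh.heg.nu.vch.
Classifying each syllable: /ruh/ (closed), /heg/ (closed), /nu/ (open), /vch/ (closed).
Open syllables: 1.

1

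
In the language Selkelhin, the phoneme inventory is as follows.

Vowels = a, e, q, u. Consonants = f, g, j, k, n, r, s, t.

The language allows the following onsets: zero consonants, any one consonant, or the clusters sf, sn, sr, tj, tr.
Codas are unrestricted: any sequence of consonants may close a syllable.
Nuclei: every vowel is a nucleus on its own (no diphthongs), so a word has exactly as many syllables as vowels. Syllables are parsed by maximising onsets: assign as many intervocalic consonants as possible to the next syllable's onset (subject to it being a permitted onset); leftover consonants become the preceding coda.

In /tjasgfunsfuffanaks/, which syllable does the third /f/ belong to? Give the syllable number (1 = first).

3

Vowels present: a, u, u, a, a; each is a nucleus, giving 5 syllables.
V1 /a/ – V2 /u/: /sgf/ — longest licit onset from the right is /f/, leaving /sg/ as coda.
V2 /u/ – V3 /u/: /nsf/; trying suffixes from longest down, /sf/ is the first permitted one, so coda /n/ | onset /sf/.
V3 /u/ – V4 /a/: /ff/ splits as /f/ + /f/ (/f/ is the longest suffix that is a licit onset).
V4 /a/ – V5 /a/: just /n/ — single C goes to the following onset.
Putting it together: tjasg.fun.sfuf.fa.naks.
The third /f/ is in the coda of syllable 3 (/sfuf/).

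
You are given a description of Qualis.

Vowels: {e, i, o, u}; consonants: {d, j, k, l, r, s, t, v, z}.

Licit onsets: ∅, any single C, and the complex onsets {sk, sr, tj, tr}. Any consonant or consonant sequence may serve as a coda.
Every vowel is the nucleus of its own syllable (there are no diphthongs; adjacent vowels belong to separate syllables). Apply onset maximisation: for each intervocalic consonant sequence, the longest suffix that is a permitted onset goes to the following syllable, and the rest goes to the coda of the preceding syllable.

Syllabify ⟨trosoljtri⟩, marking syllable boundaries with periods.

Nuclei (vowels): o, o, i → 3 syllables.
/o…o/ gap (V1→V2): /s/ is a single consonant, so it becomes the next onset.
/o…i/ gap (V2→V3): /ljtr/ splits as /lj/ + /tr/ (/tr/ is the longest suffix that is a licit onset).

tro.solj.tri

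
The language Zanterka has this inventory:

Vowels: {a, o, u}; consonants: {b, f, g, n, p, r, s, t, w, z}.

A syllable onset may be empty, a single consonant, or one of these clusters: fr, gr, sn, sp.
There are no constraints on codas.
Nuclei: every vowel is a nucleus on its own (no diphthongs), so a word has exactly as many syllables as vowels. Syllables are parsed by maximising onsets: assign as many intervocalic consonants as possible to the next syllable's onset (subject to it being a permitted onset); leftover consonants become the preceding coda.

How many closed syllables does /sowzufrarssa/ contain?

2

Nuclei (vowels): o, u, a, a → 4 syllables.
/o…u/ gap (V1→V2): /wz/ splits as /w/ + /z/ (/z/ is the longest suffix that is a licit onset).
/u…a/ gap (V2→V3): cluster /fr/ — /fr/ is itself a permitted onset, so the whole cluster goes right; preceding coda = ∅.
/a…a/ gap (V3→V4): /rss/; trying suffixes from longest down, /s/ is the first permitted one, so coda /rs/ | onset /s/.
So the parse is sow.zu.frars.sa.
Classifying each syllable: /sow/ (closed), /zu/ (open), /frars/ (closed), /sa/ (open).
Closed syllables: 2.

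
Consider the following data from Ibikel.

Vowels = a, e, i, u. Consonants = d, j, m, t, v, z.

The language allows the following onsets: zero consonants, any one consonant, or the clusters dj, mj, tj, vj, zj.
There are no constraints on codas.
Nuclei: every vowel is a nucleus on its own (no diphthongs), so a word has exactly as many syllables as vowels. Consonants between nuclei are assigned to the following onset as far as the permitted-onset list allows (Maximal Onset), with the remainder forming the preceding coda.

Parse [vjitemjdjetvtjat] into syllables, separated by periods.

vji.temj.djetv.tjat

Vowels present: i, e, e, a; each is a nucleus, giving 4 syllables.
Between /i/ (V1) and /e/ (V2): /t/ is a single consonant, so it becomes the next onset.
Between /e/ (V2) and /e/ (V3): /mjdj/ — longest licit onset from the right is /dj/, leaving /mj/ as coda.
Between /e/ (V3) and /a/ (V4): /tvtj/; trying suffixes from longest down, /tj/ is the first permitted one, so coda /tv/ | onset /tj/.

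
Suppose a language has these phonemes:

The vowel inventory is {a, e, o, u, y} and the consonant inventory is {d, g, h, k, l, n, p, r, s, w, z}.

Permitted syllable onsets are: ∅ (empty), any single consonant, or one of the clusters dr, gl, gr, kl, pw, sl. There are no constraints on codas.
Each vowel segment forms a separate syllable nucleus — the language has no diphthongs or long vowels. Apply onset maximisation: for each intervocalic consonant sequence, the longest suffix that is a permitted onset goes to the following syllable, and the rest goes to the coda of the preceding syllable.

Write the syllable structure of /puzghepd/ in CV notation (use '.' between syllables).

The vowels are u, e — 2 nuclei, so 2 syllables.
V1 /u/ – V2 /e/: /zgh/; trying suffixes from longest down, /h/ is the first permitted one, so coda /zg/ | onset /h/.
Putting it together: puzg.hepd.
Mapping each syllable to C/V: /puzg/ → CVCC, /hepd/ → CVCC.

CVCC.CVCC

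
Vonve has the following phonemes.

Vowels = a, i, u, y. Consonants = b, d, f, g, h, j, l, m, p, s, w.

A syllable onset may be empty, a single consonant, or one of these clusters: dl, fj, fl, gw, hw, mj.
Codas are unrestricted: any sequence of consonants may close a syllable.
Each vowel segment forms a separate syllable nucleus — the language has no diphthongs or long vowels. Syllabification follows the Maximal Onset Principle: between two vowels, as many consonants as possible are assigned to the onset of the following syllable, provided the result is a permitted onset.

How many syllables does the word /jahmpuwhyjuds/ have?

4

Nuclei (vowels): a, u, y, u → 4 syllables.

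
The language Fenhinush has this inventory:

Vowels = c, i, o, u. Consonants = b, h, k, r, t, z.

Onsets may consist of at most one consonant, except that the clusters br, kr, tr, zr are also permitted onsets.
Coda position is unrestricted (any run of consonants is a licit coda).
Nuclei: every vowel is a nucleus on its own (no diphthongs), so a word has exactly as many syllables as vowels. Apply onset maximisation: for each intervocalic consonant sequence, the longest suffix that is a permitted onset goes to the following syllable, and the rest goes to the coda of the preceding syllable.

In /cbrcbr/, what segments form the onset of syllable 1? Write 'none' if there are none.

none

Nuclei (vowels): c, c → 2 syllables.
Between /c/ (V1) and /c/ (V2): cluster /br/ — /br/ is itself a permitted onset, so the whole cluster goes right; preceding coda = ∅.
Syllabification: c.brcbr.
Syllable 1 is /c/: onset ∅, nucleus /c/, coda ∅.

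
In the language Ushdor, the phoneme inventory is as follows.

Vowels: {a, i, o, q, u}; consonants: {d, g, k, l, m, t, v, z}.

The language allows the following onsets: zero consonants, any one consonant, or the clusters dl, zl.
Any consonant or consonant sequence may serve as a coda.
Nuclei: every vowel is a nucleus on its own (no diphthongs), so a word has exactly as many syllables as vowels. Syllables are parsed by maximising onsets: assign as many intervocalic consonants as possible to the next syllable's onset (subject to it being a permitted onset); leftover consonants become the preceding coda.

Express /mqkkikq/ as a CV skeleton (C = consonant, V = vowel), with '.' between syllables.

CVC.CV.CV

Nuclei (vowels): q, i, q → 3 syllables.
Between /q/ (V1) and /i/ (V2): /kk/; trying suffixes from longest down, /k/ is the first permitted one, so coda /k/ | onset /k/.
Between /i/ (V2) and /q/ (V3): /k/ → onset of the next syllable (single consonants are always licit onsets).
Result: mqk.ki.kq.
Mapping each syllable to C/V: /mqk/ → CVC, /ki/ → CV, /kq/ → CV.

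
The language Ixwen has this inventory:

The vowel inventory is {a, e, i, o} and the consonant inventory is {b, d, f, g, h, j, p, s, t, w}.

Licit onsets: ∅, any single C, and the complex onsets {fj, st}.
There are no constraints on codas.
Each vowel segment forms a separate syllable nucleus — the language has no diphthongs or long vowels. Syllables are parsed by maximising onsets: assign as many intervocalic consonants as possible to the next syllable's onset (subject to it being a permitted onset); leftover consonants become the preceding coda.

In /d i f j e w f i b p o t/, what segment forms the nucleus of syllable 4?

Nuclei (vowels): i, e, i, o → 4 syllables.
The fourth nucleus (vowel 4 from the left) is /o/.

o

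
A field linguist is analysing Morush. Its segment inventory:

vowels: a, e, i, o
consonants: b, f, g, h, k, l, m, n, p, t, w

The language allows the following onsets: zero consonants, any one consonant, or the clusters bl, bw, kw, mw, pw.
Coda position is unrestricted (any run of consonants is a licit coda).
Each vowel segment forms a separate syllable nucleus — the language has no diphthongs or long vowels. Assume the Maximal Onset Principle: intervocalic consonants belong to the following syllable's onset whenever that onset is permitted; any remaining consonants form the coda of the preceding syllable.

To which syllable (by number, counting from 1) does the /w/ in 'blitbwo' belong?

2

Nuclei (vowels): i, o → 2 syllables.
/i…o/ gap (V1→V2): /tbw/; trying suffixes from longest down, /bw/ is the first permitted one, so coda /t/ | onset /bw/.
So the parse is blit.bwo.
The /w/ is in the onset of syllable 2 (/bwo/).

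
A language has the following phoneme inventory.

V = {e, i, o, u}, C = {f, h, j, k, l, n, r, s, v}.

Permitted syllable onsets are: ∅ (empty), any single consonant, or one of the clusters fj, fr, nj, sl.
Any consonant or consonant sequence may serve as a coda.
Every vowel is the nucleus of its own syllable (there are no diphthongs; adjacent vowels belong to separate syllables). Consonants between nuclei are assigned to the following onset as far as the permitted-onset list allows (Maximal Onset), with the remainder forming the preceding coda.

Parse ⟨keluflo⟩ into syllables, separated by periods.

ke.luf.lo

Vowels present: e, u, o; each is a nucleus, giving 3 syllables.
V1 /e/ – V2 /u/: /l/ is a single consonant, so it becomes the next onset.
V2 /u/ – V3 /o/: /fl/ splits as /f/ + /l/ (/l/ is the longest suffix that is a licit onset).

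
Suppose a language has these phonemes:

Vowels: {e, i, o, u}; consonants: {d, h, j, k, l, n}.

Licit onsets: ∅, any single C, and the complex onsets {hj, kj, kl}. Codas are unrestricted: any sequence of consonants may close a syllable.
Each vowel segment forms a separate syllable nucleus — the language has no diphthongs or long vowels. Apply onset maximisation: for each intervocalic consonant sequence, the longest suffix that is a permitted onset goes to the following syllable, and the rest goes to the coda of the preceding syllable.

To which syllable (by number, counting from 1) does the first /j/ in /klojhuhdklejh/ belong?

Nuclei (vowels): o, u, e → 3 syllables.
/o…u/ gap (V1→V2): /jh/ — longest licit onset from the right is /h/, leaving /j/ as coda.
/u…e/ gap (V2→V3): /hdkl/ — longest licit onset from the right is /kl/, leaving /hd/ as coda.
Syllabification: kloj.huhd.klejh.
The first /j/ is in the coda of syllable 1 (/kloj/).

1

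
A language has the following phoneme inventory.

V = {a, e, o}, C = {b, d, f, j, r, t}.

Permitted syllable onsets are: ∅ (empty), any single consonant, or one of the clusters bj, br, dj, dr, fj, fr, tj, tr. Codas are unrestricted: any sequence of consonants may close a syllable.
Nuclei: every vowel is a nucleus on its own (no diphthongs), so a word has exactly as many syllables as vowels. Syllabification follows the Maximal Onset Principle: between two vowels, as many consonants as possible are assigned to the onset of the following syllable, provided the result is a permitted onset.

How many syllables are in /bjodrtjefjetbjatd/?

Vowels present: o, e, e, a; each is a nucleus, giving 4 syllables.

4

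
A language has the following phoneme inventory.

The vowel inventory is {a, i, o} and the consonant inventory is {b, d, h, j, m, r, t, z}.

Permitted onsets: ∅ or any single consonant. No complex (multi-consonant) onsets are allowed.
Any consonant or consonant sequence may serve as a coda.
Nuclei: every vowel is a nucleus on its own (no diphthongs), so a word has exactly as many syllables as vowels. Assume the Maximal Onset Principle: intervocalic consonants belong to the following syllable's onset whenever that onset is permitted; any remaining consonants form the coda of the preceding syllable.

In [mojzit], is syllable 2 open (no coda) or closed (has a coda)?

The vowels are o, i — 2 nuclei, so 2 syllables.
σ1/σ2 boundary: /jz/ — longest licit onset from the right is /z/, leaving /j/ as coda.
Syllabification: moj.zit.
Syllable 2 is /zit/ with coda /t/, so it is closed.

closed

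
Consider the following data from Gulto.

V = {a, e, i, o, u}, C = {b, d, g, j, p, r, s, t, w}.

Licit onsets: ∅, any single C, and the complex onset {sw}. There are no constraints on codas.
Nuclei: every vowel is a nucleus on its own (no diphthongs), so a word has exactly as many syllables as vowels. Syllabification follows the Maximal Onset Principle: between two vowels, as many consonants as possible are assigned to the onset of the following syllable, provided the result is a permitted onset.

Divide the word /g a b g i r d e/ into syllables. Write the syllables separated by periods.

Nuclei (vowels): a, i, e → 3 syllables.
σ1/σ2 boundary: /bg/ splits as /b/ + /g/ (/g/ is the longest suffix that is a licit onset).
σ2/σ3 boundary: cluster /rd/ — the longest permitted-onset suffix is /d/; onset = /d/, preceding coda = /r/.

gab.gir.de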